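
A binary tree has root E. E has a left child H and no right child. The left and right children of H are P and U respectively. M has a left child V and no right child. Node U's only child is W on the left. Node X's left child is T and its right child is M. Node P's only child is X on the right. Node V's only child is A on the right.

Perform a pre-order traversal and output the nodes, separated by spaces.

E H P X T M V A U W

Pre-order visits the node, then its left subtree, then its right subtree.
Visit E.
At E: go left to H.
  Visit H.
  At H: go left to P.
    Visit P.
    At P: no left child.
    At P: go right to X.
      Visit X.
      At X: go left to T.
        T is a leaf — visit T.
      At X: go right to M.
        Visit M.
        At M: go left to V.
          Visit V.
          At V: no left child.
          At V: go right to A.
            A is a leaf — visit A.
        At M: no right child.
  At H: go right to U.
    Visit U.
    At U: go left to W.
      W is a leaf — visit W.
    At U: no right child.
At E: no right child.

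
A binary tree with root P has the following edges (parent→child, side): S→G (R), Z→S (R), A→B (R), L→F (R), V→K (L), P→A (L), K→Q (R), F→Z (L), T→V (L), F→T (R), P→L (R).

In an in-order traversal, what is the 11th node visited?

V

In-order visits the left subtree, then the node, then the right subtree.
At P: go left to A.
  At A: no left child.
  Visit A.
  At A: go right to B.
    B is a leaf — visit B.
Visit P.
At P: go right to L.
  At L: no left child.
  Visit L.
  At L: go right to F.
    At F: go left to Z.
      At Z: no left child.
      Visit Z.
      At Z: go right to S.
        At S: no left child.
        Visit S.
        At S: go right to G.
          G is a leaf — visit G.
    Visit F.
    At F: go right to T.
      At T: go left to V.
        At V: go left to K.
          At K: no left child.
          Visit K.
          At K: go right to Q.
            Q is a leaf — visit Q.
        Visit V.
        At V: no right child.
      Visit T.
      At T: no right child.
Full in-order sequence: A, B, P, L, Z, S, G, F, K, Q, V, T.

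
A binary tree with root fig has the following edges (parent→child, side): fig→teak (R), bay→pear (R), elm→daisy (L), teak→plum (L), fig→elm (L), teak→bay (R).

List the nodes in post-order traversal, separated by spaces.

daisy elm plum pear bay teak fig

Post-order visits the left subtree, then the right subtree, then the node.
At fig: go left to elm.
  At elm: go left to daisy.
    daisy is a leaf — visit daisy.
  At elm: no right child.
  Visit elm.
At fig: go right to teak.
  At teak: go left to plum.
    plum is a leaf — visit plum.
  At teak: go right to bay.
    At bay: no left child.
    At bay: go right to pear.
      pear is a leaf — visit pear.
    Visit bay.
  Visit teak.
Visit fig.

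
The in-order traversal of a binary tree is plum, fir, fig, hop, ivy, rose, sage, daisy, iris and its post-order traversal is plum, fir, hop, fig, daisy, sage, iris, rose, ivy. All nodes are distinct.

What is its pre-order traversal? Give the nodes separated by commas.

The last element of post-order is the root; it splits in-order into left and right subtrees.
Root ivy: left subtree has 4 nodes {plum, fir, fig, hop}, right has 4 {rose, sage, daisy, iris}.
  Root fig: left subtree has 2 nodes {plum, fir}, right has 1 {hop}.
    Root fir: left subtree has 1 node {plum}, right has 0 { }.
  Root rose: left subtree has 0 nodes { }, right has 3 {sage, daisy, iris}.
    Root iris: left subtree has 2 nodes {sage, daisy}, right has 0 { }.
      Root sage: left subtree has 0 nodes { }, right has 1 {daisy}.

ivy, fig, fir, plum, hop, rose, iris, sage, daisy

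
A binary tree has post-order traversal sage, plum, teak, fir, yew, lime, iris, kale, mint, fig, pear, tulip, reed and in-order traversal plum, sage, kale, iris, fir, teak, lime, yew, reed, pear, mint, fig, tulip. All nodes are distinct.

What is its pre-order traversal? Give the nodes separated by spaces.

The last element of post-order is the root; it splits in-order into left and right subtrees.
Root reed: left subtree has 8 nodes {plum, sage, kale, iris, fir, teak, lime, yew}, right has 4 {pear, mint, fig, tulip}.
  Root kale: left subtree has 2 nodes {plum, sage}, right has 5 {iris, fir, teak, lime, yew}.
    Root plum: left subtree has 0 nodes { }, right has 1 {sage}.
    Root iris: left subtree has 0 nodes { }, right has 4 {fir, teak, lime, yew}.
      Root lime: left subtree has 2 nodes {fir, teak}, right has 1 {yew}.
        Root fir: left subtree has 0 nodes { }, right has 1 {teak}.
  Root tulip: left subtree has 3 nodes {pear, mint, fig}, right has 0 { }.
    Root pear: left subtree has 0 nodes { }, right has 2 {mint, fig}.
      Root fig: left subtree has 1 node {mint}, right has 0 { }.

reed kale plum sage iris lime fir teak yew tulip pear fig mint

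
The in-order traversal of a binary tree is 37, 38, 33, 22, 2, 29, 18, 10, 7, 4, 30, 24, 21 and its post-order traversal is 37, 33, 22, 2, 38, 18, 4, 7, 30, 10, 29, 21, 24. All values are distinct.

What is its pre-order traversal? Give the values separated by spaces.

24 29 38 37 2 22 33 10 18 30 7 4 21

The last element of post-order is the root; it splits in-order into left and right subtrees.
Root 24: left subtree has 11 nodes {37, 38, 33, 22, 2, 29, 18, 10, 7, 4, 30}, right has 1 {21}.
  Root 29: left subtree has 5 nodes {37, 38, 33, 22, 2}, right has 5 {18, 10, 7, 4, 30}.
    Root 38: left subtree has 1 node {37}, right has 3 {33, 22, 2}.
      Root 2: left subtree has 2 nodes {33, 22}, right has 0 { }.
        Root 22: left subtree has 1 node {33}, right has 0 { }.
    Root 10: left subtree has 1 node {18}, right has 3 {7, 4, 30}.
      Root 30: left subtree has 2 nodes {7, 4}, right has 0 { }.
        Root 7: left subtree has 0 nodes { }, right has 1 {4}.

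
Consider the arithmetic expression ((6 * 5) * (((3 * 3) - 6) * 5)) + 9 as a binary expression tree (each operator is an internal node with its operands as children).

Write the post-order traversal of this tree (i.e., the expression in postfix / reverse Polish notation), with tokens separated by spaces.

Post-order on an expression tree gives postfix notation: for each operator, emit left operand, right operand, then the operator.

6 5 * 3 3 * 6 - 5 * * 9 +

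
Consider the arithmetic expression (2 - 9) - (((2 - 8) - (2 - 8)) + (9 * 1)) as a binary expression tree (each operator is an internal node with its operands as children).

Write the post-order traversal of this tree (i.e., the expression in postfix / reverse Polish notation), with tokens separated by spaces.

Post-order on an expression tree gives postfix notation: for each operator, emit left operand, right operand, then the operator.

2 9 - 2 8 - 2 8 - - 9 1 * + -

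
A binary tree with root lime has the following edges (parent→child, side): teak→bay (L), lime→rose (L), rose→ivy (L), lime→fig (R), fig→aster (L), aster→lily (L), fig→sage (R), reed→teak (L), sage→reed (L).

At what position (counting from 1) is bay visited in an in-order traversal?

In-order visits the left subtree, then the node, then the right subtree.
At lime: go left to rose.
  At rose: go left to ivy.
    ivy is a leaf — visit ivy.
  Visit rose.
  At rose: no right child.
Visit lime.
At lime: go right to fig.
  At fig: go left to aster.
    At aster: go left to lily.
      lily is a leaf — visit lily.
    Visit aster.
    At aster: no right child.
  Visit fig.
  At fig: go right to sage.
    At sage: go left to reed.
      At reed: go left to teak.
        At teak: go left to bay.
          bay is a leaf — visit bay.
        Visit teak.
        At teak: no right child.
      Visit reed.
      At reed: no right child.
    Visit sage.
    At sage: no right child.
Full in-order sequence: ivy, rose, lime, lily, aster, fig, bay, teak, reed, sage.

7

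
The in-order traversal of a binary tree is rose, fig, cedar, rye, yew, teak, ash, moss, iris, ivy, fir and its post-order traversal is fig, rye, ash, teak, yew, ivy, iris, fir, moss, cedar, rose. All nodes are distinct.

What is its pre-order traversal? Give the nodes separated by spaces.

The last element of post-order is the root; it splits in-order into left and right subtrees.
Root rose: left subtree has 0 nodes { }, right has 10 {fig, cedar, rye, yew, teak, ash, moss, iris, ivy, fir}.
  Root cedar: left subtree has 1 node {fig}, right has 8 {rye, yew, teak, ash, moss, iris, ivy, fir}.
    Root moss: left subtree has 4 nodes {rye, yew, teak, ash}, right has 3 {iris, ivy, fir}.
      Root yew: left subtree has 1 node {rye}, right has 2 {teak, ash}.
        Root teak: left subtree has 0 nodes { }, right has 1 {ash}.
      Root fir: left subtree has 2 nodes {iris, ivy}, right has 0 { }.
        Root iris: left subtree has 0 nodes { }, right has 1 {ivy}.

rose cedar fig moss yew rye teak ash fir iris ivy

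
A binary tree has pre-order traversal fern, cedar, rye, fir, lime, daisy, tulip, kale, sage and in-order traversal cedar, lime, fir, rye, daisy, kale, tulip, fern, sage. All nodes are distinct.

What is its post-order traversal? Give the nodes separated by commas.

lime, fir, kale, tulip, daisy, rye, cedar, sage, fern

The first element of pre-order is the root; it splits in-order into left and right subtrees.
Root fern: left subtree has 7 nodes {cedar, lime, fir, rye, daisy, kale, tulip}, right has 1 {sage}.
  Root cedar: left subtree has 0 nodes { }, right has 6 {lime, fir, rye, daisy, kale, tulip}.
    Root rye: left subtree has 2 nodes {lime, fir}, right has 3 {daisy, kale, tulip}.
      Root fir: left subtree has 1 node {lime}, right has 0 { }.
      Root daisy: left subtree has 0 nodes { }, right has 2 {kale, tulip}.
        Root tulip: left subtree has 1 node {kale}, right has 0 { }.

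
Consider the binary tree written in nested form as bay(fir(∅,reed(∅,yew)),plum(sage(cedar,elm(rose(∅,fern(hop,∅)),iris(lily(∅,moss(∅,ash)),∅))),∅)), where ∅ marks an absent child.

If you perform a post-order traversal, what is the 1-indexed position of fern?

6

Post-order visits the left subtree, then the right subtree, then the node.
At bay: go left to fir.
  At fir: no left child.
  At fir: go right to reed.
    At reed: no left child.
    At reed: go right to yew.
      yew is a leaf — visit yew.
    Visit reed.
  Visit fir.
At bay: go right to plum.
  At plum: go left to sage.
    At sage: go left to cedar.
      cedar is a leaf — visit cedar.
    At sage: go right to elm.
      At elm: go left to rose.
        At rose: no left child.
        At rose: go right to fern.
          At fern: go left to hop.
            hop is a leaf — visit hop.
          At fern: no right child.
          Visit fern.
        Visit rose.
      At elm: go right to iris.
        At iris: go left to lily.
          At lily: no left child.
          At lily: go right to moss.
            At moss: no left child.
            At moss: go right to ash.
              ash is a leaf — visit ash.
            Visit moss.
          Visit lily.
        At iris: no right child.
        Visit iris.
      Visit elm.
    Visit sage.
  At plum: no right child.
  Visit plum.
Visit bay.
Full post-order sequence: yew, reed, fir, cedar, hop, fern, rose, ash, moss, lily, iris, elm, sage, plum, bay.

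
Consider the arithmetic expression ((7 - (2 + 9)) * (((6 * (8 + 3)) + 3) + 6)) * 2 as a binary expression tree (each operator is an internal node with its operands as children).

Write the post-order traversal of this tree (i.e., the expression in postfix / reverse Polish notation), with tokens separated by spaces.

Post-order on an expression tree gives postfix notation: for each operator, emit left operand, right operand, then the operator.

7 2 9 + - 6 8 3 + * 3 + 6 + * 2 *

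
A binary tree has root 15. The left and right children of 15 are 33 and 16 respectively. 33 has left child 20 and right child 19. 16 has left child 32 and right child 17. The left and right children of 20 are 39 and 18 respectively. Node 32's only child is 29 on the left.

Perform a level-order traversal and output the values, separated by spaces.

Level-order visits nodes level by level from the root, left to right within each level.
Level 0: 15
Level 1: 33, 16
Level 2: 20, 19, 32, 17
Level 3: 39, 18, 29

15 33 16 20 19 32 17 39 18 29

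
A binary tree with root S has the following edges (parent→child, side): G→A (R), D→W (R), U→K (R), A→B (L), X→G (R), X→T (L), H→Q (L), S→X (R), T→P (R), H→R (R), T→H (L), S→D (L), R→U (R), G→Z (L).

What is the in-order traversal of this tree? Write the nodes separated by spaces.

In-order visits the left subtree, then the node, then the right subtree.
At S: go left to D.
  At D: no left child.
  Visit D.
  At D: go right to W.
    W is a leaf — visit W.
Visit S.
At S: go right to X.
  At X: go left to T.
    At T: go left to H.
      At H: go left to Q.
        Q is a leaf — visit Q.
      Visit H.
      At H: go right to R.
        At R: no left child.
        Visit R.
        At R: go right to U.
          At U: no left child.
          Visit U.
          At U: go right to K.
            K is a leaf — visit K.
    Visit T.
    At T: go right to P.
      P is a leaf — visit P.
  Visit X.
  At X: go right to G.
    At G: go left to Z.
      Z is a leaf — visit Z.
    Visit G.
    At G: go right to A.
      At A: go left to B.
        B is a leaf — visit B.
      Visit A.
      At A: no right child.

D W S Q H R U K T P X Z G B A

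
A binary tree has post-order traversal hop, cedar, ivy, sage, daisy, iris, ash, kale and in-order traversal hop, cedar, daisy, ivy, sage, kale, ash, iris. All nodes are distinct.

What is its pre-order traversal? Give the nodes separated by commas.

kale, daisy, cedar, hop, sage, ivy, ash, iris

The last element of post-order is the root; it splits in-order into left and right subtrees.
Root kale: left subtree has 5 nodes {hop, cedar, daisy, ivy, sage}, right has 2 {ash, iris}.
  Root daisy: left subtree has 2 nodes {hop, cedar}, right has 2 {ivy, sage}.
    Root cedar: left subtree has 1 node {hop}, right has 0 { }.
    Root sage: left subtree has 1 node {ivy}, right has 0 { }.
  Root ash: left subtree has 0 nodes { }, right has 1 {iris}.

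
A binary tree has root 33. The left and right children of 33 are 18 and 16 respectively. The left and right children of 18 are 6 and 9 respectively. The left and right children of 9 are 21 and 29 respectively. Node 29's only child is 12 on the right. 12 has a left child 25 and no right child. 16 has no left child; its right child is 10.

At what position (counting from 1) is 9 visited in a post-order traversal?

6

Post-order visits the left subtree, then the right subtree, then the node.
At 33: go left to 18.
  At 18: go left to 6.
    6 is a leaf — visit 6.
  At 18: go right to 9.
    At 9: go left to 21.
      21 is a leaf — visit 21.
    At 9: go right to 29.
      At 29: no left child.
      At 29: go right to 12.
        At 12: go left to 25.
          25 is a leaf — visit 25.
        At 12: no right child.
        Visit 12.
      Visit 29.
    Visit 9.
  Visit 18.
At 33: go right to 16.
  At 16: no left child.
  At 16: go right to 10.
    10 is a leaf — visit 10.
  Visit 16.
Visit 33.
Full post-order sequence: 6, 21, 25, 12, 29, 9, 18, 10, 16, 33.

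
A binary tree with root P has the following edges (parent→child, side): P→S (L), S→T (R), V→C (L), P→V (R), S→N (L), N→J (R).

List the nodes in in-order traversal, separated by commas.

In-order visits the left subtree, then the node, then the right subtree.
At P: go left to S.
  At S: go left to N.
    At N: no left child.
    Visit N.
    At N: go right to J.
      J is a leaf — visit J.
  Visit S.
  At S: go right to T.
    T is a leaf — visit T.
Visit P.
At P: go right to V.
  At V: go left to C.
    C is a leaf — visit C.
  Visit V.
  At V: no right child.

N, J, S, T, P, C, V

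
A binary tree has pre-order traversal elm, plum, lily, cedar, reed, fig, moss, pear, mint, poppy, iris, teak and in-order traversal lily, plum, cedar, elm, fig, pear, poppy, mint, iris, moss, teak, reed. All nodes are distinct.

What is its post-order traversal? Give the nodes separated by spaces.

lily cedar plum poppy iris mint pear teak moss fig reed elm

The first element of pre-order is the root; it splits in-order into left and right subtrees.
Root elm: left subtree has 3 nodes {lily, plum, cedar}, right has 8 {fig, pear, poppy, mint, iris, moss, teak, reed}.
  Root plum: left subtree has 1 node {lily}, right has 1 {cedar}.
  Root reed: left subtree has 7 nodes {fig, pear, poppy, mint, iris, moss, teak}, right has 0 { }.
    Root fig: left subtree has 0 nodes { }, right has 6 {pear, poppy, mint, iris, moss, teak}.
      Root moss: left subtree has 4 nodes {pear, poppy, mint, iris}, right has 1 {teak}.
        Root pear: left subtree has 0 nodes { }, right has 3 {poppy, mint, iris}.
          Root mint: left subtree has 1 node {poppy}, right has 1 {iris}.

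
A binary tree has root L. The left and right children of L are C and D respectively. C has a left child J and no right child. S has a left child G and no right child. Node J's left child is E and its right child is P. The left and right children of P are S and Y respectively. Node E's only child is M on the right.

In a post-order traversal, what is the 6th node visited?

P

Post-order visits the left subtree, then the right subtree, then the node.
At L: go left to C.
  At C: go left to J.
    At J: go left to E.
      At E: no left child.
      At E: go right to M.
        M is a leaf — visit M.
      Visit E.
    At J: go right to P.
      At P: go left to S.
        At S: go left to G.
          G is a leaf — visit G.
        At S: no right child.
        Visit S.
      At P: go right to Y.
        Y is a leaf — visit Y.
      Visit P.
    Visit J.
  At C: no right child.
  Visit C.
At L: go right to D.
  D is a leaf — visit D.
Visit L.
Full post-order sequence: M, E, G, S, Y, P, J, C, D, L.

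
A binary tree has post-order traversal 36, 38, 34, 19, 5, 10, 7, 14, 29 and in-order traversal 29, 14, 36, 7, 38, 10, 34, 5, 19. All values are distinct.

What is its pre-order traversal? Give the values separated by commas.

29, 14, 7, 36, 10, 38, 5, 34, 19

The last element of post-order is the root; it splits in-order into left and right subtrees.
Root 29: left subtree has 0 nodes { }, right has 8 {14, 36, 7, 38, 10, 34, 5, 19}.
  Root 14: left subtree has 0 nodes { }, right has 7 {36, 7, 38, 10, 34, 5, 19}.
    Root 7: left subtree has 1 node {36}, right has 5 {38, 10, 34, 5, 19}.
      Root 10: left subtree has 1 node {38}, right has 3 {34, 5, 19}.
        Root 5: left subtree has 1 node {34}, right has 1 {19}.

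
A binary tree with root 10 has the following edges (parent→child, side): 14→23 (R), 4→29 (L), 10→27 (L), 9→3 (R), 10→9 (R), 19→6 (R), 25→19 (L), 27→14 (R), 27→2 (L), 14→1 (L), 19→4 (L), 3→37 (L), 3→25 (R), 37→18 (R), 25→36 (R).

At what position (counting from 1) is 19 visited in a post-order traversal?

Post-order visits the left subtree, then the right subtree, then the node.
At 10: go left to 27.
  At 27: go left to 2.
    2 is a leaf — visit 2.
  At 27: go right to 14.
    At 14: go left to 1.
      1 is a leaf — visit 1.
    At 14: go right to 23.
      23 is a leaf — visit 23.
    Visit 14.
  Visit 27.
At 10: go right to 9.
  At 9: no left child.
  At 9: go right to 3.
    At 3: go left to 37.
      At 37: no left child.
      At 37: go right to 18.
        18 is a leaf — visit 18.
      Visit 37.
    At 3: go right to 25.
      At 25: go left to 19.
        At 19: go left to 4.
          At 4: go left to 29.
            29 is a leaf — visit 29.
          At 4: no right child.
          Visit 4.
        At 19: go right to 6.
          6 is a leaf — visit 6.
        Visit 19.
      At 25: go right to 36.
        36 is a leaf — visit 36.
      Visit 25.
    Visit 3.
  Visit 9.
Visit 10.
Full post-order sequence: 2, 1, 23, 14, 27, 18, 37, 29, 4, 6, 19, 36, 25, 3, 9, 10.

11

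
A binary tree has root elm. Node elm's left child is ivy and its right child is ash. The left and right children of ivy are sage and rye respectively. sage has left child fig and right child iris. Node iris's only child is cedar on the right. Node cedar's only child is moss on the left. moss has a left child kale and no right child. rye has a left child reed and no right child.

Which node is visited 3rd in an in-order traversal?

iris

In-order visits the left subtree, then the node, then the right subtree.
At elm: go left to ivy.
  At ivy: go left to sage.
    At sage: go left to fig.
      fig is a leaf — visit fig.
    Visit sage.
    At sage: go right to iris.
      At iris: no left child.
      Visit iris.
      At iris: go right to cedar.
        At cedar: go left to moss.
          At moss: go left to kale.
            kale is a leaf — visit kale.
          Visit moss.
          At moss: no right child.
        Visit cedar.
        At cedar: no right child.
  Visit ivy.
  At ivy: go right to rye.
    At rye: go left to reed.
      reed is a leaf — visit reed.
    Visit rye.
    At rye: no right child.
Visit elm.
At elm: go right to ash.
  ash is a leaf — visit ash.
Full in-order sequence: fig, sage, iris, kale, moss, cedar, ivy, reed, rye, elm, ash.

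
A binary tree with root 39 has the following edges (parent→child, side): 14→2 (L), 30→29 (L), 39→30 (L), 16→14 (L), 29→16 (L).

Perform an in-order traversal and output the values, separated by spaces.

In-order visits the left subtree, then the node, then the right subtree.
At 39: go left to 30.
  At 30: go left to 29.
    At 29: go left to 16.
      At 16: go left to 14.
        At 14: go left to 2.
          2 is a leaf — visit 2.
        Visit 14.
        At 14: no right child.
      Visit 16.
      At 16: no right child.
    Visit 29.
    At 29: no right child.
  Visit 30.
  At 30: no right child.
Visit 39.
At 39: no right child.

2 14 16 29 30 39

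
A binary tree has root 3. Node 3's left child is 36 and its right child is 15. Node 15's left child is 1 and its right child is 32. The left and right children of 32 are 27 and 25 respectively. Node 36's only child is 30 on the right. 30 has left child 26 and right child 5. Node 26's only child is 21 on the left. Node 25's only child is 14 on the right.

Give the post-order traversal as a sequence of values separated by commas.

21, 26, 5, 30, 36, 1, 27, 14, 25, 32, 15, 3

Post-order visits the left subtree, then the right subtree, then the node.
At 3: go left to 36.
  At 36: no left child.
  At 36: go right to 30.
    At 30: go left to 26.
      At 26: go left to 21.
        21 is a leaf — visit 21.
      At 26: no right child.
      Visit 26.
    At 30: go right to 5.
      5 is a leaf — visit 5.
    Visit 30.
  Visit 36.
At 3: go right to 15.
  At 15: go left to 1.
    1 is a leaf — visit 1.
  At 15: go right to 32.
    At 32: go left to 27.
      27 is a leaf — visit 27.
    At 32: go right to 25.
      At 25: no left child.
      At 25: go right to 14.
        14 is a leaf — visit 14.
      Visit 25.
    Visit 32.
  Visit 15.
Visit 3.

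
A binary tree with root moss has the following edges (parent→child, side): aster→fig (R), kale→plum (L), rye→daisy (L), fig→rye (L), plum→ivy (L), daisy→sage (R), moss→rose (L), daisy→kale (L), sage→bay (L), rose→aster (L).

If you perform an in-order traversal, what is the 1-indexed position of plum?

In-order visits the left subtree, then the node, then the right subtree.
At moss: go left to rose.
  At rose: go left to aster.
    At aster: no left child.
    Visit aster.
    At aster: go right to fig.
      At fig: go left to rye.
        At rye: go left to daisy.
          At daisy: go left to kale.
            At kale: go left to plum.
              At plum: go left to ivy.
                ivy is a leaf — visit ivy.
              Visit plum.
              At plum: no right child.
            Visit kale.
            At kale: no right child.
          Visit daisy.
          At daisy: go right to sage.
            At sage: go left to bay.
              bay is a leaf — visit bay.
            Visit sage.
            At sage: no right child.
        Visit rye.
        At rye: no right child.
      Visit fig.
      At fig: no right child.
  Visit rose.
  At rose: no right child.
Visit moss.
At moss: no right child.
Full in-order sequence: aster, ivy, plum, kale, daisy, bay, sage, rye, fig, rose, moss.

3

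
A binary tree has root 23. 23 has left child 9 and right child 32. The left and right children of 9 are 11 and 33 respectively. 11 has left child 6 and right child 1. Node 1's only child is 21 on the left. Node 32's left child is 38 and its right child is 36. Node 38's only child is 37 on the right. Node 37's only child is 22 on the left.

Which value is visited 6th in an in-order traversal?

33

In-order visits the left subtree, then the node, then the right subtree.
At 23: go left to 9.
  At 9: go left to 11.
    At 11: go left to 6.
      6 is a leaf — visit 6.
    Visit 11.
    At 11: go right to 1.
      At 1: go left to 21.
        21 is a leaf — visit 21.
      Visit 1.
      At 1: no right child.
  Visit 9.
  At 9: go right to 33.
    33 is a leaf — visit 33.
Visit 23.
At 23: go right to 32.
  At 32: go left to 38.
    At 38: no left child.
    Visit 38.
    At 38: go right to 37.
      At 37: go left to 22.
        22 is a leaf — visit 22.
      Visit 37.
      At 37: no right child.
  Visit 32.
  At 32: go right to 36.
    36 is a leaf — visit 36.
Full in-order sequence: 6, 11, 21, 1, 9, 33, 23, 38, 22, 37, 32, 36.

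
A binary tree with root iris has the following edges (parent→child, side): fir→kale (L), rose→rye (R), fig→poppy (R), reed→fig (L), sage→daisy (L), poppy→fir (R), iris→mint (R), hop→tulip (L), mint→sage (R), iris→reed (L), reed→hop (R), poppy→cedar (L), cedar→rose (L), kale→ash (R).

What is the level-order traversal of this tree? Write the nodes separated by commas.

iris, reed, mint, fig, hop, sage, poppy, tulip, daisy, cedar, fir, rose, kale, rye, ash

Level-order visits nodes level by level from the root, left to right within each level.
Level 0: iris
Level 1: reed, mint
Level 2: fig, hop, sage
Level 3: poppy, tulip, daisy
Level 4: cedar, fir
Level 5: rose, kale
Level 6: rye, ash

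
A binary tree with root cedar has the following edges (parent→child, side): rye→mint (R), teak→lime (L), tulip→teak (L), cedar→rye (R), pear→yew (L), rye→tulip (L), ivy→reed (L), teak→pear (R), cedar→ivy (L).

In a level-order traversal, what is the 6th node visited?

Level-order visits nodes level by level from the root, left to right within each level.
Level 0: cedar
Level 1: ivy, rye
Level 2: reed, tulip, mint
Level 3: teak
Level 4: lime, pear
Level 5: yew
Full level-order sequence: cedar, ivy, rye, reed, tulip, mint, teak, lime, pear, yew.

mint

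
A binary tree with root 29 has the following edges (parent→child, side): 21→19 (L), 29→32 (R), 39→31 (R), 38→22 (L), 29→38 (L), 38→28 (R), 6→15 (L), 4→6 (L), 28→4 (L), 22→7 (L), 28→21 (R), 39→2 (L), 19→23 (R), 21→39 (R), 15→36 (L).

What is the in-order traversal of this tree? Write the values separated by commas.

7, 22, 38, 36, 15, 6, 4, 28, 19, 23, 21, 2, 39, 31, 29, 32

In-order visits the left subtree, then the node, then the right subtree.
At 29: go left to 38.
  At 38: go left to 22.
    At 22: go left to 7.
      7 is a leaf — visit 7.
    Visit 22.
    At 22: no right child.
  Visit 38.
  At 38: go right to 28.
    At 28: go left to 4.
      At 4: go left to 6.
        At 6: go left to 15.
          At 15: go left to 36.
            36 is a leaf — visit 36.
          Visit 15.
          At 15: no right child.
        Visit 6.
        At 6: no right child.
      Visit 4.
      At 4: no right child.
    Visit 28.
    At 28: go right to 21.
      At 21: go left to 19.
        At 19: no left child.
        Visit 19.
        At 19: go right to 23.
          23 is a leaf — visit 23.
      Visit 21.
      At 21: go right to 39.
        At 39: go left to 2.
          2 is a leaf — visit 2.
        Visit 39.
        At 39: go right to 31.
          31 is a leaf — visit 31.
Visit 29.
At 29: go right to 32.
  32 is a leaf — visit 32.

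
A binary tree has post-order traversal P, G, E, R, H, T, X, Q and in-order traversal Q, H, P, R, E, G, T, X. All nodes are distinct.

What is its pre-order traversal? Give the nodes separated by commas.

The last element of post-order is the root; it splits in-order into left and right subtrees.
Root Q: left subtree has 0 nodes { }, right has 7 {H, P, R, E, G, T, X}.
  Root X: left subtree has 6 nodes {H, P, R, E, G, T}, right has 0 { }.
    Root T: left subtree has 5 nodes {H, P, R, E, G}, right has 0 { }.
      Root H: left subtree has 0 nodes { }, right has 4 {P, R, E, G}.
        Root R: left subtree has 1 node {P}, right has 2 {E, G}.
          Root E: left subtree has 0 nodes { }, right has 1 {G}.

Q, X, T, H, R, P, E, G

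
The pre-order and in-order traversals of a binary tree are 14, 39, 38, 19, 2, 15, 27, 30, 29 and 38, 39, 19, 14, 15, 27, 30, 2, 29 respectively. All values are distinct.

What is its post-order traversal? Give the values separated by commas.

The first element of pre-order is the root; it splits in-order into left and right subtrees.
Root 14: left subtree has 3 nodes {38, 39, 19}, right has 5 {15, 27, 30, 2, 29}.
  Root 39: left subtree has 1 node {38}, right has 1 {19}.
  Root 2: left subtree has 3 nodes {15, 27, 30}, right has 1 {29}.
    Root 15: left subtree has 0 nodes { }, right has 2 {27, 30}.
      Root 27: left subtree has 0 nodes { }, right has 1 {30}.

38, 19, 39, 30, 27, 15, 29, 2, 14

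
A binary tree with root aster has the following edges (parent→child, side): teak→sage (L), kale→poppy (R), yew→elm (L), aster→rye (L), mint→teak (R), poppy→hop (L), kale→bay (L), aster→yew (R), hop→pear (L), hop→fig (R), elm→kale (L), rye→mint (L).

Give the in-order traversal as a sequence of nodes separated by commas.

In-order visits the left subtree, then the node, then the right subtree.
At aster: go left to rye.
  At rye: go left to mint.
    At mint: no left child.
    Visit mint.
    At mint: go right to teak.
      At teak: go left to sage.
        sage is a leaf — visit sage.
      Visit teak.
      At teak: no right child.
  Visit rye.
  At rye: no right child.
Visit aster.
At aster: go right to yew.
  At yew: go left to elm.
    At elm: go left to kale.
      At kale: go left to bay.
        bay is a leaf — visit bay.
      Visit kale.
      At kale: go right to poppy.
        At poppy: go left to hop.
          At hop: go left to pear.
            pear is a leaf — visit pear.
          Visit hop.
          At hop: go right to fig.
            fig is a leaf — visit fig.
        Visit poppy.
        At poppy: no right child.
    Visit elm.
    At elm: no right child.
  Visit yew.
  At yew: no right child.

mint, sage, teak, rye, aster, bay, kale, pear, hop, fig, poppy, elm, yew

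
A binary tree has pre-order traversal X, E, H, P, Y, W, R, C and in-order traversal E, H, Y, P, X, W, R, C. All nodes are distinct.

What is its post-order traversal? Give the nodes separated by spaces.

Y P H E C R W X

The first element of pre-order is the root; it splits in-order into left and right subtrees.
Root X: left subtree has 4 nodes {E, H, Y, P}, right has 3 {W, R, C}.
  Root E: left subtree has 0 nodes { }, right has 3 {H, Y, P}.
    Root H: left subtree has 0 nodes { }, right has 2 {Y, P}.
      Root P: left subtree has 1 node {Y}, right has 0 { }.
  Root W: left subtree has 0 nodes { }, right has 2 {R, C}.
    Root R: left subtree has 0 nodes { }, right has 1 {C}.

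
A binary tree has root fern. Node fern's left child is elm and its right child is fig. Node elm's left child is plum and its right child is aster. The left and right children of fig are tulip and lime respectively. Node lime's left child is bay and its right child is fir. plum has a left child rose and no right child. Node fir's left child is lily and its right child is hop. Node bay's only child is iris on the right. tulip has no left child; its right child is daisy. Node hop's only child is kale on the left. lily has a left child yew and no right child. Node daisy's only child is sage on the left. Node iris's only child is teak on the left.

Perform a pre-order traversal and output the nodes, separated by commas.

Pre-order visits the node, then its left subtree, then its right subtree.
Visit fern.
At fern: go left to elm.
  Visit elm.
  At elm: go left to plum.
    Visit plum.
    At plum: go left to rose.
      rose is a leaf — visit rose.
    At plum: no right child.
  At elm: go right to aster.
    aster is a leaf — visit aster.
At fern: go right to fig.
  Visit fig.
  At fig: go left to tulip.
    Visit tulip.
    At tulip: no left child.
    At tulip: go right to daisy.
      Visit daisy.
      At daisy: go left to sage.
        sage is a leaf — visit sage.
      At daisy: no right child.
  At fig: go right to lime.
    Visit lime.
    At lime: go left to bay.
      Visit bay.
      At bay: no left child.
      At bay: go right to iris.
        Visit iris.
        At iris: go left to teak.
          teak is a leaf — visit teak.
        At iris: no right child.
    At lime: go right to fir.
      Visit fir.
      At fir: go left to lily.
        Visit lily.
        At lily: go left to yew.
          yew is a leaf — visit yew.
        At lily: no right child.
      At fir: go right to hop.
        Visit hop.
        At hop: go left to kale.
          kale is a leaf — visit kale.
        At hop: no right child.

fern, elm, plum, rose, aster, fig, tulip, daisy, sage, lime, bay, iris, teak, fir, lily, yew, hop, kale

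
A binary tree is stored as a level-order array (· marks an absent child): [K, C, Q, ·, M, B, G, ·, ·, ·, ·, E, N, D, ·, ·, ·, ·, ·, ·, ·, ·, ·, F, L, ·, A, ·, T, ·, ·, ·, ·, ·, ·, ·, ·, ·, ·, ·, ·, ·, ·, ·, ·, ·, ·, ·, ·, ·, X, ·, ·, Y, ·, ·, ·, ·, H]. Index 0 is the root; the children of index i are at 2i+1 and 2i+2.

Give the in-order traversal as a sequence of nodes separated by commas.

C, M, K, F, E, L, X, B, N, Y, A, Q, D, T, H, G

In-order visits the left subtree, then the node, then the right subtree.
At K: go left to C.
  At C: no left child.
  Visit C.
  At C: go right to M.
    M is a leaf — visit M.
Visit K.
At K: go right to Q.
  At Q: go left to B.
    At B: go left to E.
      At E: go left to F.
        F is a leaf — visit F.
      Visit E.
      At E: go right to L.
        At L: no left child.
        Visit L.
        At L: go right to X.
          X is a leaf — visit X.
    Visit B.
    At B: go right to N.
      At N: no left child.
      Visit N.
      At N: go right to A.
        At A: go left to Y.
          Y is a leaf — visit Y.
        Visit A.
        At A: no right child.
  Visit Q.
  At Q: go right to G.
    At G: go left to D.
      At D: no left child.
      Visit D.
      At D: go right to T.
        At T: no left child.
        Visit T.
        At T: go right to H.
          H is a leaf — visit H.
    Visit G.
    At G: no right child.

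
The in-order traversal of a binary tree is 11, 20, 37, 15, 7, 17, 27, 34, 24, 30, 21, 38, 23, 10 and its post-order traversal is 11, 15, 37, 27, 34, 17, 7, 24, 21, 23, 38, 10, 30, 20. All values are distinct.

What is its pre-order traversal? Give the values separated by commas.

20, 11, 30, 24, 7, 37, 15, 17, 34, 27, 10, 38, 21, 23

The last element of post-order is the root; it splits in-order into left and right subtrees.
Root 20: left subtree has 1 node {11}, right has 12 {37, 15, 7, 17, 27, 34, 24, 30, 21, 38, 23, 10}.
  Root 30: left subtree has 7 nodes {37, 15, 7, 17, 27, 34, 24}, right has 4 {21, 38, 23, 10}.
    Root 24: left subtree has 6 nodes {37, 15, 7, 17, 27, 34}, right has 0 { }.
      Root 7: left subtree has 2 nodes {37, 15}, right has 3 {17, 27, 34}.
        Root 37: left subtree has 0 nodes { }, right has 1 {15}.
        Root 17: left subtree has 0 nodes { }, right has 2 {27, 34}.
          Root 34: left subtree has 1 node {27}, right has 0 { }.
    Root 10: left subtree has 3 nodes {21, 38, 23}, right has 0 { }.
      Root 38: left subtree has 1 node {21}, right has 1 {23}.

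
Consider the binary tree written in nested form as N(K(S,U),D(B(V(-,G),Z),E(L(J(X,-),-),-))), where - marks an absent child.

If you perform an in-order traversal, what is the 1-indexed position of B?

In-order visits the left subtree, then the node, then the right subtree.
At N: go left to K.
  At K: go left to S.
    S is a leaf — visit S.
  Visit K.
  At K: go right to U.
    U is a leaf — visit U.
Visit N.
At N: go right to D.
  At D: go left to B.
    At B: go left to V.
      At V: no left child.
      Visit V.
      At V: go right to G.
        G is a leaf — visit G.
    Visit B.
    At B: go right to Z.
      Z is a leaf — visit Z.
  Visit D.
  At D: go right to E.
    At E: go left to L.
      At L: go left to J.
        At J: go left to X.
          X is a leaf — visit X.
        Visit J.
        At J: no right child.
      Visit L.
      At L: no right child.
    Visit E.
    At E: no right child.
Full in-order sequence: S, K, U, N, V, G, B, Z, D, X, J, L, E.

7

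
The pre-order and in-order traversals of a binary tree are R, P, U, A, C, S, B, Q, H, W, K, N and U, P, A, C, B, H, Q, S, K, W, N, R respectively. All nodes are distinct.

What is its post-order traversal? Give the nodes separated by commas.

U, H, Q, B, K, N, W, S, C, A, P, R

The first element of pre-order is the root; it splits in-order into left and right subtrees.
Root R: left subtree has 11 nodes {U, P, A, C, B, H, Q, S, K, W, N}, right has 0 { }.
  Root P: left subtree has 1 node {U}, right has 9 {A, C, B, H, Q, S, K, W, N}.
    Root A: left subtree has 0 nodes { }, right has 8 {C, B, H, Q, S, K, W, N}.
      Root C: left subtree has 0 nodes { }, right has 7 {B, H, Q, S, K, W, N}.
        Root S: left subtree has 3 nodes {B, H, Q}, right has 3 {K, W, N}.
          Root B: left subtree has 0 nodes { }, right has 2 {H, Q}.
            Root Q: left subtree has 1 node {H}, right has 0 { }.
          Root W: left subtree has 1 node {K}, right has 1 {N}.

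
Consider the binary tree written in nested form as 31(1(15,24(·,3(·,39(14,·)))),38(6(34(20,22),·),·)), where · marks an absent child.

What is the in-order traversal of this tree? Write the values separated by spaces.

In-order visits the left subtree, then the node, then the right subtree.
At 31: go left to 1.
  At 1: go left to 15.
    15 is a leaf — visit 15.
  Visit 1.
  At 1: go right to 24.
    At 24: no left child.
    Visit 24.
    At 24: go right to 3.
      At 3: no left child.
      Visit 3.
      At 3: go right to 39.
        At 39: go left to 14.
          14 is a leaf — visit 14.
        Visit 39.
        At 39: no right child.
Visit 31.
At 31: go right to 38.
  At 38: go left to 6.
    At 6: go left to 34.
      At 34: go left to 20.
        20 is a leaf — visit 20.
      Visit 34.
      At 34: go right to 22.
        22 is a leaf — visit 22.
    Visit 6.
    At 6: no right child.
  Visit 38.
  At 38: no right child.

15 1 24 3 14 39 31 20 34 22 6 38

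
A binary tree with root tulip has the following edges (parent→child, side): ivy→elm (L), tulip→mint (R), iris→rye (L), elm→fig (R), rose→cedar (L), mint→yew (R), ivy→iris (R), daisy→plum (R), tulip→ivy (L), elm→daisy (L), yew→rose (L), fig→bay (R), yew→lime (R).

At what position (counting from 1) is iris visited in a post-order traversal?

7

Post-order visits the left subtree, then the right subtree, then the node.
At tulip: go left to ivy.
  At ivy: go left to elm.
    At elm: go left to daisy.
      At daisy: no left child.
      At daisy: go right to plum.
        plum is a leaf — visit plum.
      Visit daisy.
    At elm: go right to fig.
      At fig: no left child.
      At fig: go right to bay.
        bay is a leaf — visit bay.
      Visit fig.
    Visit elm.
  At ivy: go right to iris.
    At iris: go left to rye.
      rye is a leaf — visit rye.
    At iris: no right child.
    Visit iris.
  Visit ivy.
At tulip: go right to mint.
  At mint: no left child.
  At mint: go right to yew.
    At yew: go left to rose.
      At rose: go left to cedar.
        cedar is a leaf — visit cedar.
      At rose: no right child.
      Visit rose.
    At yew: go right to lime.
      lime is a leaf — visit lime.
    Visit yew.
  Visit mint.
Visit tulip.
Full post-order sequence: plum, daisy, bay, fig, elm, rye, iris, ivy, cedar, rose, lime, yew, mint, tulip.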